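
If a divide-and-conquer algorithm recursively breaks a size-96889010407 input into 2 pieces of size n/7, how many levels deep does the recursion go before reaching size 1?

For divide and conquer with division factor 7:

Problem sizes at each level:
Level 0: 96889010407
Level 1: 13841287201
Level 2: 1977326743
Level 3: 282475249
Level 4: 40353607
Level 5: 5764801
Level 6: 823543
Level 7: 117649
Level 8: 16807
Level 9: 2401
Level 10: 343
Level 11: 49
Level 12: 7
Level 13: 1

The root is level 0 and the size-1 base case is level 13 (the tree spans levels 0 through 13, i.e. 14 levels counting the root), so the depth is the number of divisions: log_7(96889010407) = 13

The recursion tree depth is log_7(96889010407) = 13. At each level, the problem size is divided by 7, so it takes 13 divisions to reduce to a base case of size 1. The algorithm makes 2 recursive calls at each level.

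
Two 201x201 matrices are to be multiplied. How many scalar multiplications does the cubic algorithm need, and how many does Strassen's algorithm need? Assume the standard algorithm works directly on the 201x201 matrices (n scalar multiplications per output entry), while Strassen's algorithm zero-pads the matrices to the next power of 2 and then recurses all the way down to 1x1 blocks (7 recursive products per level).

Matrix multiplication for 201x201 matrices:

Strassen's algorithm requires power-of-2 dimensions. Pad 201x201 to 256x256 (next power of 2).

Standard algorithm: 201^3 = 8120601 multiplications
Strassen's algorithm: 7^(log2(256)) = 7^8 = 5764801 multiplications
Savings: 8120601 - 5764801 = 2355800 multiplications

Standard: 8120601 multiplications (201^3). Strassen: 5764801 multiplications (7^8, after padding to 256x256). Strassen reduces 8 recursive multiplications to 7 at each level.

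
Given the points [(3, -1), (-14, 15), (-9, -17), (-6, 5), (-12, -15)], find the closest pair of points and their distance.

Computing all pairwise distances among 5 points:

d((3, -1), (-14, 15)) = 23.3452
d((3, -1), (-9, -17)) = 20.0
d((3, -1), (-6, 5)) = 10.8167
d((3, -1), (-12, -15)) = 20.5183
d((-14, 15), (-9, -17)) = 32.3883
d((-14, 15), (-6, 5)) = 12.8062
d((-14, 15), (-12, -15)) = 30.0666
d((-9, -17), (-6, 5)) = 22.2036
d((-9, -17), (-12, -15)) = 3.6056 <-- minimum
d((-6, 5), (-12, -15)) = 20.8806

Closest pair: (-9, -17) and (-12, -15) with distance 3.6056

The closest pair is (-9, -17) and (-12, -15) with Euclidean distance 3.6056. For 5 points, brute-force pairwise comparison is shown above. For large n, the divide-and-conquer algorithm (sort by x, recurse on halves, check the dividing strip) achieves O(n log n).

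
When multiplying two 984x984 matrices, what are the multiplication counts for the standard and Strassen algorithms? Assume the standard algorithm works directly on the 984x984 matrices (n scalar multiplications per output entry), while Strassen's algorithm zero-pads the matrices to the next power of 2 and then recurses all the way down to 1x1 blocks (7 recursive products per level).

Matrix multiplication for 984x984 matrices:

Strassen's algorithm requires power-of-2 dimensions. Pad 984x984 to 1024x1024 (next power of 2).

Standard algorithm: 984^3 = 952763904 multiplications
Strassen's algorithm: 7^(log2(1024)) = 7^10 = 282475249 multiplications
Savings: 952763904 - 282475249 = 670288655 multiplications

Standard: 952763904 multiplications (984^3). Strassen: 282475249 multiplications (7^10, after padding to 1024x1024). Strassen reduces 8 recursive multiplications to 7 at each level.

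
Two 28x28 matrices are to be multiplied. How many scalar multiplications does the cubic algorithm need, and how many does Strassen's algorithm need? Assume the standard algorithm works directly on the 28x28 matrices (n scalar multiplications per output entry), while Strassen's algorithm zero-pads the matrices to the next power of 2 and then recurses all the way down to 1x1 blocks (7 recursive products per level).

Matrix multiplication for 28x28 matrices:

Strassen's algorithm requires power-of-2 dimensions. Pad 28x28 to 32x32 (next power of 2).

Standard algorithm: 28^3 = 21952 multiplications
Strassen's algorithm: 7^(log2(32)) = 7^5 = 16807 multiplications
Savings: 21952 - 16807 = 5145 multiplications

Standard: 21952 multiplications (28^3). Strassen: 16807 multiplications (7^5, after padding to 32x32). Strassen reduces 8 recursive multiplications to 7 at each level.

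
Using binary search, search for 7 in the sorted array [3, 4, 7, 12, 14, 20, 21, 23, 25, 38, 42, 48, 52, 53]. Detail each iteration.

Binary search for 7 in [3, 4, 7, 12, 14, 20, 21, 23, 25, 38, 42, 48, 52, 53]:

lo=0, hi=13, mid=6, arr[mid]=21 -> 21 > 7, search left half
lo=0, hi=5, mid=2, arr[mid]=7 -> Found target at index 2!

Binary search finds 7 at index 2 after 2 comparisons. The search repeatedly halves the search space by comparing with the middle element.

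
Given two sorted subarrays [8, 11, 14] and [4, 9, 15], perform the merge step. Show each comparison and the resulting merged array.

Merging process:

Compare 8 vs 4: take 4 from right. Merged: [4]
Compare 8 vs 9: take 8 from left. Merged: [4, 8]
Compare 11 vs 9: take 9 from right. Merged: [4, 8, 9]
Compare 11 vs 15: take 11 from left. Merged: [4, 8, 9, 11]
Compare 14 vs 15: take 14 from left. Merged: [4, 8, 9, 11, 14]
Append remaining from right: [15]. Merged: [4, 8, 9, 11, 14, 15]

Final merged array: [4, 8, 9, 11, 14, 15]
Total comparisons: 5

The merged array is [4, 8, 9, 11, 14, 15], requiring 5 comparisons. The merge step runs in O(n) time where n is the total number of elements.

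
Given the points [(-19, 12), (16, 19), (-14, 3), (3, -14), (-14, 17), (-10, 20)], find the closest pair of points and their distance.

Computing all pairwise distances among 6 points:

d((-19, 12), (16, 19)) = 35.6931
d((-19, 12), (-14, 3)) = 10.2956
d((-19, 12), (3, -14)) = 34.0588
d((-19, 12), (-14, 17)) = 7.0711
d((-19, 12), (-10, 20)) = 12.0416
d((16, 19), (-14, 3)) = 34.0
d((16, 19), (3, -14)) = 35.4683
d((16, 19), (-14, 17)) = 30.0666
d((16, 19), (-10, 20)) = 26.0192
d((-14, 3), (3, -14)) = 24.0416
d((-14, 3), (-14, 17)) = 14.0
d((-14, 3), (-10, 20)) = 17.4642
d((3, -14), (-14, 17)) = 35.3553
d((3, -14), (-10, 20)) = 36.4005
d((-14, 17), (-10, 20)) = 5.0 <-- minimum

Closest pair: (-14, 17) and (-10, 20) with distance 5.0

The closest pair is (-14, 17) and (-10, 20) with Euclidean distance 5.0. For 6 points, brute-force pairwise comparison is shown above. For large n, the divide-and-conquer algorithm (sort by x, recurse on halves, check the dividing strip) achieves O(n log n).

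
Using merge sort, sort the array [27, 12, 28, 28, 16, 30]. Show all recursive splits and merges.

Merge sort trace:

Split: [27, 12, 28, 28, 16, 30] -> [27, 12, 28] and [28, 16, 30]
  Split: [27, 12, 28] -> [27] and [12, 28]
    Split: [12, 28] -> [12] and [28]
    Merge: [12] + [28] -> [12, 28]
  Merge: [27] + [12, 28] -> [12, 27, 28]
  Split: [28, 16, 30] -> [28] and [16, 30]
    Split: [16, 30] -> [16] and [30]
    Merge: [16] + [30] -> [16, 30]
  Merge: [28] + [16, 30] -> [16, 28, 30]
Merge: [12, 27, 28] + [16, 28, 30] -> [12, 16, 27, 28, 28, 30]

Final sorted array: [12, 16, 27, 28, 28, 30]

The merge sort proceeds by recursively splitting the array and merging sorted halves.
After all merges, the sorted array is [12, 16, 27, 28, 28, 30].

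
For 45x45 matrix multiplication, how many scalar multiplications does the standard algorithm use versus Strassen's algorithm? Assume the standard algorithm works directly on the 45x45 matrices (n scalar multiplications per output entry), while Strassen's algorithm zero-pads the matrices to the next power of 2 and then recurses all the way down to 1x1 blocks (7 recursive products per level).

Matrix multiplication for 45x45 matrices:

Strassen's algorithm requires power-of-2 dimensions. Pad 45x45 to 64x64 (next power of 2).

Standard algorithm: 45^3 = 91125 multiplications
Strassen's algorithm: 7^(log2(64)) = 7^6 = 117649 multiplications
Difference: 91125 - 117649 = -26524 (Strassen uses MORE here due to padding overhead — for small or just-over-power-of-2 n, padding can outweigh the per-level savings)

Standard: 91125 multiplications (45^3). Strassen: 117649 multiplications (7^6, after padding to 64x64). Strassen reduces 8 recursive multiplications to 7 at each level.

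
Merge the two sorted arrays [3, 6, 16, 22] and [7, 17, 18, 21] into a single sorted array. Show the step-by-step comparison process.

Merging process:

Compare 3 vs 7: take 3 from left. Merged: [3]
Compare 6 vs 7: take 6 from left. Merged: [3, 6]
Compare 16 vs 7: take 7 from right. Merged: [3, 6, 7]
Compare 16 vs 17: take 16 from left. Merged: [3, 6, 7, 16]
Compare 22 vs 17: take 17 from right. Merged: [3, 6, 7, 16, 17]
Compare 22 vs 18: take 18 from right. Merged: [3, 6, 7, 16, 17, 18]
Compare 22 vs 21: take 21 from right. Merged: [3, 6, 7, 16, 17, 18, 21]
Append remaining from left: [22]. Merged: [3, 6, 7, 16, 17, 18, 21, 22]

Final merged array: [3, 6, 7, 16, 17, 18, 21, 22]
Total comparisons: 7

The merged array is [3, 6, 7, 16, 17, 18, 21, 22], requiring 7 comparisons. The merge step runs in O(n) time where n is the total number of elements.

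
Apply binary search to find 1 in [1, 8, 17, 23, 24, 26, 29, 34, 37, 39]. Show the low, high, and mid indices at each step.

Binary search for 1 in [1, 8, 17, 23, 24, 26, 29, 34, 37, 39]:

lo=0, hi=9, mid=4, arr[mid]=24 -> 24 > 1, search left half
lo=0, hi=3, mid=1, arr[mid]=8 -> 8 > 1, search left half
lo=0, hi=0, mid=0, arr[mid]=1 -> Found target at index 0!

Binary search finds 1 at index 0 after 3 comparisons. The search repeatedly halves the search space by comparing with the middle element.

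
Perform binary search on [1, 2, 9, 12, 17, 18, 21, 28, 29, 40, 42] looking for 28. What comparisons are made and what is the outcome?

Binary search for 28 in [1, 2, 9, 12, 17, 18, 21, 28, 29, 40, 42]:

lo=0, hi=10, mid=5, arr[mid]=18 -> 18 < 28, search right half
lo=6, hi=10, mid=8, arr[mid]=29 -> 29 > 28, search left half
lo=6, hi=7, mid=6, arr[mid]=21 -> 21 < 28, search right half
lo=7, hi=7, mid=7, arr[mid]=28 -> Found target at index 7!

Binary search finds 28 at index 7 after 4 comparisons. The search repeatedly halves the search space by comparing with the middle element.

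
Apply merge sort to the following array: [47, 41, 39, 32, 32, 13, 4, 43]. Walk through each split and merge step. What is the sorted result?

Merge sort trace:

Split: [47, 41, 39, 32, 32, 13, 4, 43] -> [47, 41, 39, 32] and [32, 13, 4, 43]
  Split: [47, 41, 39, 32] -> [47, 41] and [39, 32]
    Split: [47, 41] -> [47] and [41]
    Merge: [47] + [41] -> [41, 47]
    Split: [39, 32] -> [39] and [32]
    Merge: [39] + [32] -> [32, 39]
  Merge: [41, 47] + [32, 39] -> [32, 39, 41, 47]
  Split: [32, 13, 4, 43] -> [32, 13] and [4, 43]
    Split: [32, 13] -> [32] and [13]
    Merge: [32] + [13] -> [13, 32]
    Split: [4, 43] -> [4] and [43]
    Merge: [4] + [43] -> [4, 43]
  Merge: [13, 32] + [4, 43] -> [4, 13, 32, 43]
Merge: [32, 39, 41, 47] + [4, 13, 32, 43] -> [4, 13, 32, 32, 39, 41, 43, 47]

Final sorted array: [4, 13, 32, 32, 39, 41, 43, 47]

The merge sort proceeds by recursively splitting the array and merging sorted halves.
After all merges, the sorted array is [4, 13, 32, 32, 39, 41, 43, 47].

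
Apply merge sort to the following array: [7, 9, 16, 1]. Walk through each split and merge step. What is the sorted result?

Merge sort trace:

Split: [7, 9, 16, 1] -> [7, 9] and [16, 1]
  Split: [7, 9] -> [7] and [9]
  Merge: [7] + [9] -> [7, 9]
  Split: [16, 1] -> [16] and [1]
  Merge: [16] + [1] -> [1, 16]
Merge: [7, 9] + [1, 16] -> [1, 7, 9, 16]

Final sorted array: [1, 7, 9, 16]

The merge sort proceeds by recursively splitting the array and merging sorted halves.
After all merges, the sorted array is [1, 7, 9, 16].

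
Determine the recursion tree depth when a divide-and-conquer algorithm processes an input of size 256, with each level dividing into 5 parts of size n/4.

For divide and conquer with division factor 4:

Problem sizes at each level:
Level 0: 256
Level 1: 64
Level 2: 16
Level 3: 4
Level 4: 1

The root is level 0 and the size-1 base case is level 4 (the tree spans levels 0 through 4, i.e. 5 levels counting the root), so the depth is the number of divisions: log_4(256) = 4

The recursion tree depth is log_4(256) = 4. At each level, the problem size is divided by 4, so it takes 4 divisions to reduce to a base case of size 1. The algorithm makes 5 recursive calls at each level.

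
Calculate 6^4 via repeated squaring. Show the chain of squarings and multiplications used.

Computing 6^4 by squaring (build up from 6^1; each line after the first costs one multiplication):

6^1 = 6
6^2 = (6^1)^2 = 6^2 = 36
6^4 = (6^2)^2 = 36^2 = 1296

Result: 1296
Multiplications needed: 2 (2 lines after 6^1)

6^4 = 1296. Using exponentiation by squaring, this requires 2 multiplications. The key idea: if the exponent is even, square the half-power; if odd, multiply by the base once.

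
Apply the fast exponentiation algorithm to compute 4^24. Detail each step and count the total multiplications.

Computing 4^24 by squaring (build up from 4^1; each line after the first costs one multiplication):

4^1 = 4
4^2 = (4^1)^2 = 4^2 = 16
4^3 = 4 * 4^2 = 4 * 16 = 64
4^6 = (4^3)^2 = 64^2 = 4096
4^12 = (4^6)^2 = 4096^2 = 16777216
4^24 = (4^12)^2 = 16777216^2 = 281474976710656

Result: 281474976710656
Multiplications needed: 5 (5 lines after 4^1)

4^24 = 281474976710656. Using exponentiation by squaring, this requires 5 multiplications. The key idea: if the exponent is even, square the half-power; if odd, multiply by the base once.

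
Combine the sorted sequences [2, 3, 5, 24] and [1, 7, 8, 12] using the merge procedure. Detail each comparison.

Merging process:

Compare 2 vs 1: take 1 from right. Merged: [1]
Compare 2 vs 7: take 2 from left. Merged: [1, 2]
Compare 3 vs 7: take 3 from left. Merged: [1, 2, 3]
Compare 5 vs 7: take 5 from left. Merged: [1, 2, 3, 5]
Compare 24 vs 7: take 7 from right. Merged: [1, 2, 3, 5, 7]
Compare 24 vs 8: take 8 from right. Merged: [1, 2, 3, 5, 7, 8]
Compare 24 vs 12: take 12 from right. Merged: [1, 2, 3, 5, 7, 8, 12]
Append remaining from left: [24]. Merged: [1, 2, 3, 5, 7, 8, 12, 24]

Final merged array: [1, 2, 3, 5, 7, 8, 12, 24]
Total comparisons: 7

The merged array is [1, 2, 3, 5, 7, 8, 12, 24], requiring 7 comparisons. The merge step runs in O(n) time where n is the total number of elements.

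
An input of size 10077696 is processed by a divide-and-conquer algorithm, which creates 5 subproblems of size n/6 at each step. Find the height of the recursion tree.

For divide and conquer with division factor 6:

Problem sizes at each level:
Level 0: 10077696
Level 1: 1679616
Level 2: 279936
Level 3: 46656
Level 4: 7776
Level 5: 1296
Level 6: 216
Level 7: 36
Level 8: 6
Level 9: 1

The root is level 0 and the size-1 base case is level 9 (the tree spans levels 0 through 9, i.e. 10 levels counting the root), so the depth is the number of divisions: log_6(10077696) = 9

The recursion tree depth is log_6(10077696) = 9. At each level, the problem size is divided by 6, so it takes 9 divisions to reduce to a base case of size 1. The algorithm makes 5 recursive calls at each level.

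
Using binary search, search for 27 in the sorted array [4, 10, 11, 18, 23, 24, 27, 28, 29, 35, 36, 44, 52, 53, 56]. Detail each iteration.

Binary search for 27 in [4, 10, 11, 18, 23, 24, 27, 28, 29, 35, 36, 44, 52, 53, 56]:

lo=0, hi=14, mid=7, arr[mid]=28 -> 28 > 27, search left half
lo=0, hi=6, mid=3, arr[mid]=18 -> 18 < 27, search right half
lo=4, hi=6, mid=5, arr[mid]=24 -> 24 < 27, search right half
lo=6, hi=6, mid=6, arr[mid]=27 -> Found target at index 6!

Binary search finds 27 at index 6 after 4 comparisons. The search repeatedly halves the search space by comparing with the middle element.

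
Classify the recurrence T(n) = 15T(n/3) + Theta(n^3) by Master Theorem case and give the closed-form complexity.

Master Theorem for T(n) = 15T(n/3) + O(n^3):

a = 15, b = 3, c = 3
log_b(a) = log_3(15) = 2.4650

Case 3: c = 3 > log_3(15) = 2.4650
T(n) = O(n^3) = O(n^3)

For T(n) = 15T(n/3) + O(n^3): log_3(15) = 2.4650. This is Case 3 of the Master Theorem (c > log_b(a), work dominated by root), giving O(n^3).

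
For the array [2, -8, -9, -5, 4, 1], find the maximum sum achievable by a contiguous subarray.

Using Kadane's algorithm on [2, -8, -9, -5, 4, 1]:

Scanning through the array:
Position 1 (value -8): max_ending_here = -6, max_so_far = 2
Position 2 (value -9): max_ending_here = -9, max_so_far = 2
Position 3 (value -5): max_ending_here = -5, max_so_far = 2
Position 4 (value 4): max_ending_here = 4, max_so_far = 4
Position 5 (value 1): max_ending_here = 5, max_so_far = 5

Maximum subarray: [4, 1]
Maximum sum: 5

The maximum subarray is [4, 1] with sum 5. This subarray runs from index 4 to index 5.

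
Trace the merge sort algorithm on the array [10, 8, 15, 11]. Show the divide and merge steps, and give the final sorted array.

Merge sort trace:

Split: [10, 8, 15, 11] -> [10, 8] and [15, 11]
  Split: [10, 8] -> [10] and [8]
  Merge: [10] + [8] -> [8, 10]
  Split: [15, 11] -> [15] and [11]
  Merge: [15] + [11] -> [11, 15]
Merge: [8, 10] + [11, 15] -> [8, 10, 11, 15]

Final sorted array: [8, 10, 11, 15]

The merge sort proceeds by recursively splitting the array and merging sorted halves.
After all merges, the sorted array is [8, 10, 11, 15].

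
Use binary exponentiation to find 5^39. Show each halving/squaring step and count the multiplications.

Computing 5^39 by squaring (build up from 5^1; each line after the first costs one multiplication):

5^1 = 5
5^2 = (5^1)^2 = 5^2 = 25
5^4 = (5^2)^2 = 25^2 = 625
5^8 = (5^4)^2 = 625^2 = 390625
5^9 = 5 * 5^8 = 5 * 390625 = 1953125
5^18 = (5^9)^2 = 1953125^2 = 3814697265625
5^19 = 5 * 5^18 = 5 * 3814697265625 = 19073486328125
5^38 = (5^19)^2 = 19073486328125^2 = 363797880709171295166015625
5^39 = 5 * 5^38 = 5 * 363797880709171295166015625 = 1818989403545856475830078125

Result: 1818989403545856475830078125
Multiplications needed: 8 (8 lines after 5^1)

5^39 = 1818989403545856475830078125. Using exponentiation by squaring, this requires 8 multiplications. The key idea: if the exponent is even, square the half-power; if odd, multiply by the base once.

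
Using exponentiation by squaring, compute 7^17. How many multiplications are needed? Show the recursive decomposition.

Computing 7^17 by squaring (build up from 7^1; each line after the first costs one multiplication):

7^1 = 7
7^2 = (7^1)^2 = 7^2 = 49
7^4 = (7^2)^2 = 49^2 = 2401
7^8 = (7^4)^2 = 2401^2 = 5764801
7^16 = (7^8)^2 = 5764801^2 = 33232930569601
7^17 = 7 * 7^16 = 7 * 33232930569601 = 232630513987207

Result: 232630513987207
Multiplications needed: 5 (5 lines after 7^1)

7^17 = 232630513987207. Using exponentiation by squaring, this requires 5 multiplications. The key idea: if the exponent is even, square the half-power; if odd, multiply by the base once.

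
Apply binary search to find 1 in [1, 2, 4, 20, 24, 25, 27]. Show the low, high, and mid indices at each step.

Binary search for 1 in [1, 2, 4, 20, 24, 25, 27]:

lo=0, hi=6, mid=3, arr[mid]=20 -> 20 > 1, search left half
lo=0, hi=2, mid=1, arr[mid]=2 -> 2 > 1, search left half
lo=0, hi=0, mid=0, arr[mid]=1 -> Found target at index 0!

Binary search finds 1 at index 0 after 3 comparisons. The search repeatedly halves the search space by comparing with the middle element.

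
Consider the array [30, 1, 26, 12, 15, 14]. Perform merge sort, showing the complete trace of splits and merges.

Merge sort trace:

Split: [30, 1, 26, 12, 15, 14] -> [30, 1, 26] and [12, 15, 14]
  Split: [30, 1, 26] -> [30] and [1, 26]
    Split: [1, 26] -> [1] and [26]
    Merge: [1] + [26] -> [1, 26]
  Merge: [30] + [1, 26] -> [1, 26, 30]
  Split: [12, 15, 14] -> [12] and [15, 14]
    Split: [15, 14] -> [15] and [14]
    Merge: [15] + [14] -> [14, 15]
  Merge: [12] + [14, 15] -> [12, 14, 15]
Merge: [1, 26, 30] + [12, 14, 15] -> [1, 12, 14, 15, 26, 30]

Final sorted array: [1, 12, 14, 15, 26, 30]

The merge sort proceeds by recursively splitting the array and merging sorted halves.
After all merges, the sorted array is [1, 12, 14, 15, 26, 30].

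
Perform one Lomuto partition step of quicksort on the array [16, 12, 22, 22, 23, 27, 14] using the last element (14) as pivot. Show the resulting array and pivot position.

Lomuto partition with pivot = 14:

Initial array: [16, 12, 22, 22, 23, 27, 14]

arr[0]=16 > 14: no swap
arr[1]=12 <= 14: swap with position 0, array becomes [12, 16, 22, 22, 23, 27, 14]
arr[2]=22 > 14: no swap
arr[3]=22 > 14: no swap
arr[4]=23 > 14: no swap
arr[5]=27 > 14: no swap

Place pivot at position 1: [12, 14, 22, 22, 23, 27, 16]
Pivot position: 1

After partitioning with pivot 14, the array becomes [12, 14, 22, 22, 23, 27, 16]. The pivot is placed at index 1. All elements to the left of the pivot are <= 14, and all elements to the right are > 14.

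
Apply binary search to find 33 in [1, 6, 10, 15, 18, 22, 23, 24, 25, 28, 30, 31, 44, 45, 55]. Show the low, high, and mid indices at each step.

Binary search for 33 in [1, 6, 10, 15, 18, 22, 23, 24, 25, 28, 30, 31, 44, 45, 55]:

lo=0, hi=14, mid=7, arr[mid]=24 -> 24 < 33, search right half
lo=8, hi=14, mid=11, arr[mid]=31 -> 31 < 33, search right half
lo=12, hi=14, mid=13, arr[mid]=45 -> 45 > 33, search left half
lo=12, hi=12, mid=12, arr[mid]=44 -> 44 > 33, search left half
lo=12 > hi=11, target 33 not found

Binary search determines that 33 is not in the array after 4 comparisons. The search space was exhausted without finding the target.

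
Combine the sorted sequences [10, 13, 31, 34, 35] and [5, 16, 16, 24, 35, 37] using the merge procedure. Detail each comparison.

Merging process:

Compare 10 vs 5: take 5 from right. Merged: [5]
Compare 10 vs 16: take 10 from left. Merged: [5, 10]
Compare 13 vs 16: take 13 from left. Merged: [5, 10, 13]
Compare 31 vs 16: take 16 from right. Merged: [5, 10, 13, 16]
Compare 31 vs 16: take 16 from right. Merged: [5, 10, 13, 16, 16]
Compare 31 vs 24: take 24 from right. Merged: [5, 10, 13, 16, 16, 24]
Compare 31 vs 35: take 31 from left. Merged: [5, 10, 13, 16, 16, 24, 31]
Compare 34 vs 35: take 34 from left. Merged: [5, 10, 13, 16, 16, 24, 31, 34]
Compare 35 vs 35: take 35 from left. Merged: [5, 10, 13, 16, 16, 24, 31, 34, 35]
Append remaining from right: [35, 37]. Merged: [5, 10, 13, 16, 16, 24, 31, 34, 35, 35, 37]

Final merged array: [5, 10, 13, 16, 16, 24, 31, 34, 35, 35, 37]
Total comparisons: 9

The merged array is [5, 10, 13, 16, 16, 24, 31, 34, 35, 35, 37], requiring 9 comparisons. The merge step runs in O(n) time where n is the total number of elements.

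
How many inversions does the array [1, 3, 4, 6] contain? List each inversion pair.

Finding inversions in [1, 3, 4, 6]:


Total inversions: 0

The array has 0 inversions. It is already sorted.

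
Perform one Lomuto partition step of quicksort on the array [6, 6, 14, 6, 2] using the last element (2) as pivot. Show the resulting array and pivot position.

Lomuto partition with pivot = 2:

Initial array: [6, 6, 14, 6, 2]

arr[0]=6 > 2: no swap
arr[1]=6 > 2: no swap
arr[2]=14 > 2: no swap
arr[3]=6 > 2: no swap

Place pivot at position 0: [2, 6, 14, 6, 6]
Pivot position: 0

After partitioning with pivot 2, the array becomes [2, 6, 14, 6, 6]. The pivot is placed at index 0. All elements to the left of the pivot are <= 2, and all elements to the right are > 2.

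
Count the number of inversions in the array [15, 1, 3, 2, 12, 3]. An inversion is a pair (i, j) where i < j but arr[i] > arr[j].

Finding inversions in [15, 1, 3, 2, 12, 3]:

(0, 1): arr[0]=15 > arr[1]=1
(0, 2): arr[0]=15 > arr[2]=3
(0, 3): arr[0]=15 > arr[3]=2
(0, 4): arr[0]=15 > arr[4]=12
(0, 5): arr[0]=15 > arr[5]=3
(2, 3): arr[2]=3 > arr[3]=2
(4, 5): arr[4]=12 > arr[5]=3

Total inversions: 7

The array has 7 inversion(s): (0,1), (0,2), (0,3), (0,4), (0,5), (2,3), (4,5). Each pair (i,j) satisfies i < j and arr[i] > arr[j].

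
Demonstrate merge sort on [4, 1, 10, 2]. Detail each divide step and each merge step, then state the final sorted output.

Merge sort trace:

Split: [4, 1, 10, 2] -> [4, 1] and [10, 2]
  Split: [4, 1] -> [4] and [1]
  Merge: [4] + [1] -> [1, 4]
  Split: [10, 2] -> [10] and [2]
  Merge: [10] + [2] -> [2, 10]
Merge: [1, 4] + [2, 10] -> [1, 2, 4, 10]

Final sorted array: [1, 2, 4, 10]

The merge sort proceeds by recursively splitting the array and merging sorted halves.
After all merges, the sorted array is [1, 2, 4, 10].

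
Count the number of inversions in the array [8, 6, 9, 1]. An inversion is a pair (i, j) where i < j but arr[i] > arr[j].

Finding inversions in [8, 6, 9, 1]:

(0, 1): arr[0]=8 > arr[1]=6
(0, 3): arr[0]=8 > arr[3]=1
(1, 3): arr[1]=6 > arr[3]=1
(2, 3): arr[2]=9 > arr[3]=1

Total inversions: 4

The array has 4 inversion(s): (0,1), (0,3), (1,3), (2,3). Each pair (i,j) satisfies i < j and arr[i] > arr[j].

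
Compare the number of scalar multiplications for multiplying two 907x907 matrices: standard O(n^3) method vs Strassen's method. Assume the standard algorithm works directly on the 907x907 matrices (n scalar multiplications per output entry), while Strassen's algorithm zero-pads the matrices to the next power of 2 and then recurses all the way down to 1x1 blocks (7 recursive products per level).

Matrix multiplication for 907x907 matrices:

Strassen's algorithm requires power-of-2 dimensions. Pad 907x907 to 1024x1024 (next power of 2).

Standard algorithm: 907^3 = 746142643 multiplications
Strassen's algorithm: 7^(log2(1024)) = 7^10 = 282475249 multiplications
Savings: 746142643 - 282475249 = 463667394 multiplications

Standard: 746142643 multiplications (907^3). Strassen: 282475249 multiplications (7^10, after padding to 1024x1024). Strassen reduces 8 recursive multiplications to 7 at each level.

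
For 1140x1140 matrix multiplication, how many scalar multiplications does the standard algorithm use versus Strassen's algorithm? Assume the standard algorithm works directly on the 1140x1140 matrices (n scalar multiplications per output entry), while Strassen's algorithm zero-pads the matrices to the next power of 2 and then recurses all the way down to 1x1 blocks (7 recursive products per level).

Matrix multiplication for 1140x1140 matrices:

Strassen's algorithm requires power-of-2 dimensions. Pad 1140x1140 to 2048x2048 (next power of 2).

Standard algorithm: 1140^3 = 1481544000 multiplications
Strassen's algorithm: 7^(log2(2048)) = 7^11 = 1977326743 multiplications
Difference: 1481544000 - 1977326743 = -495782743 (Strassen uses MORE here due to padding overhead — for small or just-over-power-of-2 n, padding can outweigh the per-level savings)

Standard: 1481544000 multiplications (1140^3). Strassen: 1977326743 multiplications (7^11, after padding to 2048x2048). Strassen reduces 8 recursive multiplications to 7 at each level.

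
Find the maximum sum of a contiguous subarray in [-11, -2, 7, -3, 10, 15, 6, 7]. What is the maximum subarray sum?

Using Kadane's algorithm on [-11, -2, 7, -3, 10, 15, 6, 7]:

Scanning through the array:
Position 1 (value -2): max_ending_here = -2, max_so_far = -2
Position 2 (value 7): max_ending_here = 7, max_so_far = 7
Position 3 (value -3): max_ending_here = 4, max_so_far = 7
Position 4 (value 10): max_ending_here = 14, max_so_far = 14
Position 5 (value 15): max_ending_here = 29, max_so_far = 29
Position 6 (value 6): max_ending_here = 35, max_so_far = 35
Position 7 (value 7): max_ending_here = 42, max_so_far = 42

Maximum subarray: [7, -3, 10, 15, 6, 7]
Maximum sum: 42

The maximum subarray is [7, -3, 10, 15, 6, 7] with sum 42. This subarray runs from index 2 to index 7.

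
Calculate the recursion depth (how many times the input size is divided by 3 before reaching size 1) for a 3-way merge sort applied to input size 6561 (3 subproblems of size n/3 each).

For divide and conquer with division factor 3:

Problem sizes at each level:
Level 0: 6561
Level 1: 2187
Level 2: 729
Level 3: 243
Level 4: 81
Level 5: 27
Level 6: 9
Level 7: 3
Level 8: 1

The root is level 0 and the size-1 base case is level 8 (the tree spans levels 0 through 8, i.e. 9 levels counting the root), so the depth is the number of divisions: log_3(6561) = 8

The recursion tree depth is log_3(6561) = 8. At each level, the problem size is divided by 3, so it takes 8 divisions to reduce to a base case of size 1. The algorithm makes 3 recursive calls at each level.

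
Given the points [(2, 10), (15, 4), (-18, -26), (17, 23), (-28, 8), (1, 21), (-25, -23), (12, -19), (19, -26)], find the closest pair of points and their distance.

Computing all pairwise distances among 9 points:

d((2, 10), (15, 4)) = 14.3178
d((2, 10), (-18, -26)) = 41.1825
d((2, 10), (17, 23)) = 19.8494
d((2, 10), (-28, 8)) = 30.0666
d((2, 10), (1, 21)) = 11.0454
d((2, 10), (-25, -23)) = 42.638
d((2, 10), (12, -19)) = 30.6757
d((2, 10), (19, -26)) = 39.8121
d((15, 4), (-18, -26)) = 44.5982
d((15, 4), (17, 23)) = 19.105
d((15, 4), (-28, 8)) = 43.1856
d((15, 4), (1, 21)) = 22.0227
d((15, 4), (-25, -23)) = 48.2597
d((15, 4), (12, -19)) = 23.1948
d((15, 4), (19, -26)) = 30.2655
d((-18, -26), (17, 23)) = 60.2163
d((-18, -26), (-28, 8)) = 35.4401
d((-18, -26), (1, 21)) = 50.6952
d((-18, -26), (-25, -23)) = 7.6158 <-- minimum
d((-18, -26), (12, -19)) = 30.8058
d((-18, -26), (19, -26)) = 37.0
d((17, 23), (-28, 8)) = 47.4342
d((17, 23), (1, 21)) = 16.1245
d((17, 23), (-25, -23)) = 62.2896
d((17, 23), (12, -19)) = 42.2966
d((17, 23), (19, -26)) = 49.0408
d((-28, 8), (1, 21)) = 31.7805
d((-28, 8), (-25, -23)) = 31.1448
d((-28, 8), (12, -19)) = 48.2597
d((-28, 8), (19, -26)) = 58.0086
d((1, 21), (-25, -23)) = 51.1077
d((1, 21), (12, -19)) = 41.4849
d((1, 21), (19, -26)) = 50.3289
d((-25, -23), (12, -19)) = 37.2156
d((-25, -23), (19, -26)) = 44.1022
d((12, -19), (19, -26)) = 9.8995

Closest pair: (-18, -26) and (-25, -23) with distance 7.6158

The closest pair is (-18, -26) and (-25, -23) with Euclidean distance 7.6158. For 9 points, brute-force pairwise comparison is shown above. For large n, the divide-and-conquer algorithm (sort by x, recurse on halves, check the dividing strip) achieves O(n log n).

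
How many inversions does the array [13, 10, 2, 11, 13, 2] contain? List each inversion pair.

Finding inversions in [13, 10, 2, 11, 13, 2]:

(0, 1): arr[0]=13 > arr[1]=10
(0, 2): arr[0]=13 > arr[2]=2
(0, 3): arr[0]=13 > arr[3]=11
(0, 5): arr[0]=13 > arr[5]=2
(1, 2): arr[1]=10 > arr[2]=2
(1, 5): arr[1]=10 > arr[5]=2
(3, 5): arr[3]=11 > arr[5]=2
(4, 5): arr[4]=13 > arr[5]=2

Total inversions: 8

The array has 8 inversion(s): (0,1), (0,2), (0,3), (0,5), (1,2), (1,5), (3,5), (4,5). Each pair (i,j) satisfies i < j and arr[i] > arr[j].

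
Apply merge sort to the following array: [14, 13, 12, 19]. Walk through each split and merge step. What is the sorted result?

Merge sort trace:

Split: [14, 13, 12, 19] -> [14, 13] and [12, 19]
  Split: [14, 13] -> [14] and [13]
  Merge: [14] + [13] -> [13, 14]
  Split: [12, 19] -> [12] and [19]
  Merge: [12] + [19] -> [12, 19]
Merge: [13, 14] + [12, 19] -> [12, 13, 14, 19]

Final sorted array: [12, 13, 14, 19]

The merge sort proceeds by recursively splitting the array and merging sorted halves.
After all merges, the sorted array is [12, 13, 14, 19].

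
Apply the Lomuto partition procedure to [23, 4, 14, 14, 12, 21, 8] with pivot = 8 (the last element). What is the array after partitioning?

Lomuto partition with pivot = 8:

Initial array: [23, 4, 14, 14, 12, 21, 8]

arr[0]=23 > 8: no swap
arr[1]=4 <= 8: swap with position 0, array becomes [4, 23, 14, 14, 12, 21, 8]
arr[2]=14 > 8: no swap
arr[3]=14 > 8: no swap
arr[4]=12 > 8: no swap
arr[5]=21 > 8: no swap

Place pivot at position 1: [4, 8, 14, 14, 12, 21, 23]
Pivot position: 1

After partitioning with pivot 8, the array becomes [4, 8, 14, 14, 12, 21, 23]. The pivot is placed at index 1. All elements to the left of the pivot are <= 8, and all elements to the right are > 8.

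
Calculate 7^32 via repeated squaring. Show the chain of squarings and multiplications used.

Computing 7^32 by squaring (build up from 7^1; each line after the first costs one multiplication):

7^1 = 7
7^2 = (7^1)^2 = 7^2 = 49
7^4 = (7^2)^2 = 49^2 = 2401
7^8 = (7^4)^2 = 2401^2 = 5764801
7^16 = (7^8)^2 = 5764801^2 = 33232930569601
7^32 = (7^16)^2 = 33232930569601^2 = 1104427674243920646305299201

Result: 1104427674243920646305299201
Multiplications needed: 5 (5 lines after 7^1)

7^32 = 1104427674243920646305299201. Using exponentiation by squaring, this requires 5 multiplications. The key idea: if the exponent is even, square the half-power; if odd, multiply by the base once.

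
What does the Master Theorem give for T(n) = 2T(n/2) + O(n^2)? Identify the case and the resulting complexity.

Master Theorem for T(n) = 2T(n/2) + O(n^2):

a = 2, b = 2, c = 2
log_b(a) = log_2(2) = 1.0000

Case 3: c = 2 > log_2(2) = 1.0000
T(n) = O(n^2) = O(n^2)

For T(n) = 2T(n/2) + O(n^2): log_2(2) = 1.0000. This is Case 3 of the Master Theorem (c > log_b(a), work dominated by root), giving O(n^2).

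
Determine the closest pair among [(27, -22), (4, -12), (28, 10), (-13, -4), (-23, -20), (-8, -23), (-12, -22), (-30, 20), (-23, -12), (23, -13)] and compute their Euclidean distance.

Computing all pairwise distances among 10 points:

d((27, -22), (4, -12)) = 25.0799
d((27, -22), (28, 10)) = 32.0156
d((27, -22), (-13, -4)) = 43.8634
d((27, -22), (-23, -20)) = 50.04
d((27, -22), (-8, -23)) = 35.0143
d((27, -22), (-12, -22)) = 39.0
d((27, -22), (-30, 20)) = 70.8025
d((27, -22), (-23, -12)) = 50.9902
d((27, -22), (23, -13)) = 9.8489
d((4, -12), (28, 10)) = 32.5576
d((4, -12), (-13, -4)) = 18.7883
d((4, -12), (-23, -20)) = 28.1603
d((4, -12), (-8, -23)) = 16.2788
d((4, -12), (-12, -22)) = 18.868
d((4, -12), (-30, 20)) = 46.6905
d((4, -12), (-23, -12)) = 27.0
d((4, -12), (23, -13)) = 19.0263
d((28, 10), (-13, -4)) = 43.3244
d((28, 10), (-23, -20)) = 59.1692
d((28, 10), (-8, -23)) = 48.8365
d((28, 10), (-12, -22)) = 51.225
d((28, 10), (-30, 20)) = 58.8558
d((28, 10), (-23, -12)) = 55.5428
d((28, 10), (23, -13)) = 23.5372
d((-13, -4), (-23, -20)) = 18.868
d((-13, -4), (-8, -23)) = 19.6469
d((-13, -4), (-12, -22)) = 18.0278
d((-13, -4), (-30, 20)) = 29.4109
d((-13, -4), (-23, -12)) = 12.8062
d((-13, -4), (23, -13)) = 37.108
d((-23, -20), (-8, -23)) = 15.2971
d((-23, -20), (-12, -22)) = 11.1803
d((-23, -20), (-30, 20)) = 40.6079
d((-23, -20), (-23, -12)) = 8.0
d((-23, -20), (23, -13)) = 46.5296
d((-8, -23), (-12, -22)) = 4.1231 <-- minimum
d((-8, -23), (-30, 20)) = 48.3011
d((-8, -23), (-23, -12)) = 18.6011
d((-8, -23), (23, -13)) = 32.573
d((-12, -22), (-30, 20)) = 45.6946
d((-12, -22), (-23, -12)) = 14.8661
d((-12, -22), (23, -13)) = 36.1386
d((-30, 20), (-23, -12)) = 32.7567
d((-30, 20), (23, -13)) = 62.434
d((-23, -12), (23, -13)) = 46.0109

Closest pair: (-8, -23) and (-12, -22) with distance 4.1231

The closest pair is (-8, -23) and (-12, -22) with Euclidean distance 4.1231. For 10 points, brute-force pairwise comparison is shown above. For large n, the divide-and-conquer algorithm (sort by x, recurse on halves, check the dividing strip) achieves O(n log n).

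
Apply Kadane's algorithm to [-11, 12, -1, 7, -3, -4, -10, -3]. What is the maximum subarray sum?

Using Kadane's algorithm on [-11, 12, -1, 7, -3, -4, -10, -3]:

Scanning through the array:
Position 1 (value 12): max_ending_here = 12, max_so_far = 12
Position 2 (value -1): max_ending_here = 11, max_so_far = 12
Position 3 (value 7): max_ending_here = 18, max_so_far = 18
Position 4 (value -3): max_ending_here = 15, max_so_far = 18
Position 5 (value -4): max_ending_here = 11, max_so_far = 18
Position 6 (value -10): max_ending_here = 1, max_so_far = 18
Position 7 (value -3): max_ending_here = -2, max_so_far = 18

Maximum subarray: [12, -1, 7]
Maximum sum: 18

The maximum subarray is [12, -1, 7] with sum 18. This subarray runs from index 1 to index 3.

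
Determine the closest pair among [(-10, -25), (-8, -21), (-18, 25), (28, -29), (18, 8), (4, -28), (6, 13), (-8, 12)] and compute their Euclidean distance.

Computing all pairwise distances among 8 points:

d((-10, -25), (-8, -21)) = 4.4721 <-- minimum
d((-10, -25), (-18, 25)) = 50.636
d((-10, -25), (28, -29)) = 38.2099
d((-10, -25), (18, 8)) = 43.2782
d((-10, -25), (4, -28)) = 14.3178
d((-10, -25), (6, 13)) = 41.2311
d((-10, -25), (-8, 12)) = 37.054
d((-8, -21), (-18, 25)) = 47.0744
d((-8, -21), (28, -29)) = 36.8782
d((-8, -21), (18, 8)) = 38.9487
d((-8, -21), (4, -28)) = 13.8924
d((-8, -21), (6, 13)) = 36.7696
d((-8, -21), (-8, 12)) = 33.0
d((-18, 25), (28, -29)) = 70.9366
d((-18, 25), (18, 8)) = 39.8121
d((-18, 25), (4, -28)) = 57.3847
d((-18, 25), (6, 13)) = 26.8328
d((-18, 25), (-8, 12)) = 16.4012
d((28, -29), (18, 8)) = 38.3275
d((28, -29), (4, -28)) = 24.0208
d((28, -29), (6, 13)) = 47.4131
d((28, -29), (-8, 12)) = 54.5619
d((18, 8), (4, -28)) = 38.6264
d((18, 8), (6, 13)) = 13.0
d((18, 8), (-8, 12)) = 26.3059
d((4, -28), (6, 13)) = 41.0488
d((4, -28), (-8, 12)) = 41.7612
d((6, 13), (-8, 12)) = 14.0357

Closest pair: (-10, -25) and (-8, -21) with distance 4.4721

The closest pair is (-10, -25) and (-8, -21) with Euclidean distance 4.4721. For 8 points, brute-force pairwise comparison is shown above. For large n, the divide-and-conquer algorithm (sort by x, recurse on halves, check the dividing strip) achieves O(n log n).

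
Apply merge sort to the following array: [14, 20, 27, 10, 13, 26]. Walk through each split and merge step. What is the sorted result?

Merge sort trace:

Split: [14, 20, 27, 10, 13, 26] -> [14, 20, 27] and [10, 13, 26]
  Split: [14, 20, 27] -> [14] and [20, 27]
    Split: [20, 27] -> [20] and [27]
    Merge: [20] + [27] -> [20, 27]
  Merge: [14] + [20, 27] -> [14, 20, 27]
  Split: [10, 13, 26] -> [10] and [13, 26]
    Split: [13, 26] -> [13] and [26]
    Merge: [13] + [26] -> [13, 26]
  Merge: [10] + [13, 26] -> [10, 13, 26]
Merge: [14, 20, 27] + [10, 13, 26] -> [10, 13, 14, 20, 26, 27]

Final sorted array: [10, 13, 14, 20, 26, 27]

The merge sort proceeds by recursively splitting the array and merging sorted halves.
After all merges, the sorted array is [10, 13, 14, 20, 26, 27].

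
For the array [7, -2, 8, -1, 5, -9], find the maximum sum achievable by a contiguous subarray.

Using Kadane's algorithm on [7, -2, 8, -1, 5, -9]:

Scanning through the array:
Position 1 (value -2): max_ending_here = 5, max_so_far = 7
Position 2 (value 8): max_ending_here = 13, max_so_far = 13
Position 3 (value -1): max_ending_here = 12, max_so_far = 13
Position 4 (value 5): max_ending_here = 17, max_so_far = 17
Position 5 (value -9): max_ending_here = 8, max_so_far = 17

Maximum subarray: [7, -2, 8, -1, 5]
Maximum sum: 17

The maximum subarray is [7, -2, 8, -1, 5] with sum 17. This subarray runs from index 0 to index 4.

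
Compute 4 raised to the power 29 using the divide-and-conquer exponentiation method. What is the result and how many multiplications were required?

Computing 4^29 by squaring (build up from 4^1; each line after the first costs one multiplication):

4^1 = 4
4^2 = (4^1)^2 = 4^2 = 16
4^3 = 4 * 4^2 = 4 * 16 = 64
4^6 = (4^3)^2 = 64^2 = 4096
4^7 = 4 * 4^6 = 4 * 4096 = 16384
4^14 = (4^7)^2 = 16384^2 = 268435456
4^28 = (4^14)^2 = 268435456^2 = 72057594037927936
4^29 = 4 * 4^28 = 4 * 72057594037927936 = 288230376151711744

Result: 288230376151711744
Multiplications needed: 7 (7 lines after 4^1)

4^29 = 288230376151711744. Using exponentiation by squaring, this requires 7 multiplications. The key idea: if the exponent is even, square the half-power; if odd, multiply by the base once.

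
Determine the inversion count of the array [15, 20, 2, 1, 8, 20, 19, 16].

Finding inversions in [15, 20, 2, 1, 8, 20, 19, 16]:

(0, 2): arr[0]=15 > arr[2]=2
(0, 3): arr[0]=15 > arr[3]=1
(0, 4): arr[0]=15 > arr[4]=8
(1, 2): arr[1]=20 > arr[2]=2
(1, 3): arr[1]=20 > arr[3]=1
(1, 4): arr[1]=20 > arr[4]=8
(1, 6): arr[1]=20 > arr[6]=19
(1, 7): arr[1]=20 > arr[7]=16
(2, 3): arr[2]=2 > arr[3]=1
(5, 6): arr[5]=20 > arr[6]=19
(5, 7): arr[5]=20 > arr[7]=16
(6, 7): arr[6]=19 > arr[7]=16

Total inversions: 12

The array has 12 inversion(s): (0,2), (0,3), (0,4), (1,2), (1,3), (1,4), (1,6), (1,7), (2,3), (5,6), (5,7), (6,7). Each pair (i,j) satisfies i < j and arr[i] > arr[j].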